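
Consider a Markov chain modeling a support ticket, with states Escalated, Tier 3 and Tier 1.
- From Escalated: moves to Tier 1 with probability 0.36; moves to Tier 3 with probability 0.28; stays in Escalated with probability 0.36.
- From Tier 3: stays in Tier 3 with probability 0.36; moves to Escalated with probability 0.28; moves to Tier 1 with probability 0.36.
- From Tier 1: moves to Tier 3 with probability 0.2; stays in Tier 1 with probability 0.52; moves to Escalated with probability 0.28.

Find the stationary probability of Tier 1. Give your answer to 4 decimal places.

0.4286

Let the stationary distribution be π with π = πP and π_1 + π_2 + π_3 = 1.
π_1 = 0.36·π_1 + 0.28·π_2 + 0.28·π_3
π_2 = 0.28·π_1 + 0.36·π_2 + 0.2·π_3
Solving with the normalization constraint gives π = (0.3043, 0.2671, 0.4286).
So the stationary probability of Tier 1 is 0.4286.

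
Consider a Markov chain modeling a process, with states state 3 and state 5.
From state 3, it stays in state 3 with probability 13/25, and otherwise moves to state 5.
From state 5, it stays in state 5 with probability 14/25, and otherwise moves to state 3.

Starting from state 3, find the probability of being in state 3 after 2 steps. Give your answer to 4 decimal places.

Sum over the intermediate state after 1 step:
P = P(state 3→state 3)·P(state 3→state 3) + P(state 3→state 5)·P(state 5→state 3)
  = 0.52×0.52 + 0.48×0.44
  = 0.2704 + 0.2112 = 0.4816

0.4816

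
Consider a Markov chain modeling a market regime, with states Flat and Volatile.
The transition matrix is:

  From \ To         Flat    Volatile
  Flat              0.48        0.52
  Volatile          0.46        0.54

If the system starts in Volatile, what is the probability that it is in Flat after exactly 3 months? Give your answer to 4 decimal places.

Propagate the distribution vector 3 months from Volatile.
After 0 months: (0.0000, 1.0000)
After 1 month: (0.4600, 0.5400)
After 2 months: (0.4692, 0.5308)
After 3 months: (0.4694, 0.5306)
P(in Flat after 3 months) = 0.4694

0.4694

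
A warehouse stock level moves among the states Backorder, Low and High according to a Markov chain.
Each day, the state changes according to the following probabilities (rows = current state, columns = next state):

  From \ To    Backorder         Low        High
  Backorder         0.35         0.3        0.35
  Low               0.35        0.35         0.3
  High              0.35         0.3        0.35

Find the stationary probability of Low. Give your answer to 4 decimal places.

Let the stationary distribution be π with π = πP and π_1 + π_2 + π_3 = 1.
π_1 = 0.35·π_1 + 0.35·π_2 + 0.35·π_3
π_2 = 0.3·π_1 + 0.35·π_2 + 0.3·π_3
Solving with the normalization constraint gives π = (0.3500, 0.3158, 0.3342).
So the stationary probability of Low is 0.3158.

0.3158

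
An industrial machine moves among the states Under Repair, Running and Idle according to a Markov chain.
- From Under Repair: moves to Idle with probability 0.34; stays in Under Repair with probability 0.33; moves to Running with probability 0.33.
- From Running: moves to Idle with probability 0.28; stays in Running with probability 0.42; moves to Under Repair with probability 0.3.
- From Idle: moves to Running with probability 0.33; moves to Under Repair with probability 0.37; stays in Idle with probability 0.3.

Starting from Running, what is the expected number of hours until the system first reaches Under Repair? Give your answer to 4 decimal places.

3.1250

Let t(s) be the expected number of hours to first reach Under Repair from state s, with t(Under Repair) = 0. Conditioning on the first hour:
t(Running) = 1 + 0.42·t(Running) + 0.28·t(Idle)
t(Idle) = 1 + 0.33·t(Running) + 0.3·t(Idle)
Solving: t(Running) = 3.1250, t(Idle) = 2.9018.
Expected hours from Running to Under Repair: 3.1250.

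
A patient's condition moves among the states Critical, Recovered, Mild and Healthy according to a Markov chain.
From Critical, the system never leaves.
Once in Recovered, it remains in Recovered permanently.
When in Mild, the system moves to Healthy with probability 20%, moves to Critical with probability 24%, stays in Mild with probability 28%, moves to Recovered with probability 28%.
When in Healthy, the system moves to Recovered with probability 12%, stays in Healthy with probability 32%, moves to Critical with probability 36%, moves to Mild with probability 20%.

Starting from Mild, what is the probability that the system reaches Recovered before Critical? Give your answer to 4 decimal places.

Let h(s) be the probability of absorption at Recovered starting from transient state s. Then h(Recovered) = 1 and h(Critical) = 0. By first-step analysis:
h(Mild) = 0.24·0 + 0.28·1 + 0.28·h(Mild) + 0.2·h(Healthy)
h(Healthy) = 0.36·0 + 0.12·1 + 0.2·h(Mild) + 0.32·h(Healthy)
Solving: h(Mild) = 0.4769, h(Healthy) = 0.3167.
Starting from Mild, the probability is 0.4769.

0.4769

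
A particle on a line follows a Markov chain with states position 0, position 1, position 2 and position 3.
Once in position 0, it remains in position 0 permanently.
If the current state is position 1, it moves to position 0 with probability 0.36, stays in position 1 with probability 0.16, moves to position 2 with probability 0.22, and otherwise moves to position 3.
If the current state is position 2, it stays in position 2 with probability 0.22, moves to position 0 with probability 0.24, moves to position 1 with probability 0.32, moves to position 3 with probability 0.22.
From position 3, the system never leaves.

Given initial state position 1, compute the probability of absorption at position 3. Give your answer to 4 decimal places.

Let h(s) be the probability of absorption at position 3 starting from transient state s. Then h(position 3) = 1 and h(position 0) = 0. By first-step analysis:
h(position 1) = 0.36·0 + 0.16·h(position 1) + 0.22·h(position 2) + 0.26·1
h(position 2) = 0.24·0 + 0.32·h(position 1) + 0.22·h(position 2) + 0.22·1
Solving: h(position 1) = 0.4295, h(position 2) = 0.4583.
Starting from position 1, the probability is 0.4295.

0.4295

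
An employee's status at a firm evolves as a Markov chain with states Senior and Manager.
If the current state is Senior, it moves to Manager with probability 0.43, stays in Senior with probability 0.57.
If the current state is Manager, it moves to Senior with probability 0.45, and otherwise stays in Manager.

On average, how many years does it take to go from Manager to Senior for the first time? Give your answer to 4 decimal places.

2.2222

Let t(s) be the expected number of years to first reach Senior from state s, with t(Senior) = 0. Conditioning on the first year:
t(Manager) = 1 + 0.55·t(Manager)
Solving: t(Manager) = 2.2222.
Expected years from Manager to Senior: 2.2222.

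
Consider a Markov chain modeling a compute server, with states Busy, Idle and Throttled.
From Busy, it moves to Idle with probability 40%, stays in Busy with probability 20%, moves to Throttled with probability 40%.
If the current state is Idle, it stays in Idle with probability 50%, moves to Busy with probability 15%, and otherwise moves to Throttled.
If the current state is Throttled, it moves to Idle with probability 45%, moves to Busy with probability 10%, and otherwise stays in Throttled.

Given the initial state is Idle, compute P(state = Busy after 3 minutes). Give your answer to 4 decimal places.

Propagate the distribution vector 3 minutes from Idle.
After 0 minutes: (0.0000, 1.0000, 0.0000)
After 1 minute: (0.1500, 0.5000, 0.3500)
After 2 minutes: (0.1400, 0.4675, 0.3925)
After 3 minutes: (0.1374, 0.4664, 0.3963)
P(in Busy after 3 minutes) = 0.1374

0.1374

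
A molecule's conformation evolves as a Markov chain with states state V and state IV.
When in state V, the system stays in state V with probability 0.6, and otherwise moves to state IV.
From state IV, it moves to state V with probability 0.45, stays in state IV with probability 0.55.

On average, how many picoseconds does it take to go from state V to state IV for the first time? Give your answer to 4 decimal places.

Let t(s) be the expected number of picoseconds to first reach state IV from state s, with t(state IV) = 0. Conditioning on the first picosecond:
t(state V) = 1 + 0.6·t(state V)
Solving: t(state V) = 2.5000.
Expected picoseconds from state V to state IV: 2.5000.

2.5000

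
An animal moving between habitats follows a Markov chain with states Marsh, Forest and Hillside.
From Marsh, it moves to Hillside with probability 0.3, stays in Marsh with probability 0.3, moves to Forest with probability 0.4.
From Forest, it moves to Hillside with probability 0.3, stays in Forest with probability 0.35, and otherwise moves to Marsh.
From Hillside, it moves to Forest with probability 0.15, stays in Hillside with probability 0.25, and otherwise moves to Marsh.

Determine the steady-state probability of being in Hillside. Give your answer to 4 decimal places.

Let the stationary distribution be π with π = πP and π_1 + π_2 + π_3 = 1.
π_1 = 0.3·π_1 + 0.35·π_2 + 0.6·π_3
π_2 = 0.4·π_1 + 0.35·π_2 + 0.15·π_3
Solving with the normalization constraint gives π = (0.4014, 0.3129, 0.2857).
So the stationary probability of Hillside is 0.2857.

0.2857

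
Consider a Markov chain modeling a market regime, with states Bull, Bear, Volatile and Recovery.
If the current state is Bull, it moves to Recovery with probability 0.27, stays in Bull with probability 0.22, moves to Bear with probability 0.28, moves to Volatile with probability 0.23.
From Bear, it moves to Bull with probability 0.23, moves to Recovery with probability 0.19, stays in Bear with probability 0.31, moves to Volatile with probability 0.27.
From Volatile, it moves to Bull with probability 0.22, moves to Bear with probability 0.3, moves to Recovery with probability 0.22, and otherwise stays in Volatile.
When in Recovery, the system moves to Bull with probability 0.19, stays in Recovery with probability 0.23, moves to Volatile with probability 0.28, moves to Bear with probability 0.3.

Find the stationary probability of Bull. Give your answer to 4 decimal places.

0.2163

Let the stationary distribution be π with π = πP and π_1 + π_2 + π_3 + π_4 = 1.
π_1 = 0.22·π_1 + 0.23·π_2 + 0.22·π_3 + 0.19·π_4
π_2 = 0.28·π_1 + 0.31·π_2 + 0.3·π_3 + 0.3·π_4
π_3 = 0.23·π_1 + 0.27·π_2 + 0.26·π_3 + 0.28·π_4
Solving with the normalization constraint gives π = (0.2163, 0.2987, 0.2610, 0.2241).
So the stationary probability of Bull is 0.2163.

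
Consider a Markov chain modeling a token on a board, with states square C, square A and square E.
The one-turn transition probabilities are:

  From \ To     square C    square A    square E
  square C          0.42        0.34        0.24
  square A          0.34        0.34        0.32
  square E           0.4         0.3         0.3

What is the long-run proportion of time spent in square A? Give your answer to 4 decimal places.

0.3287

Let the stationary distribution be π with π = πP and π_1 + π_2 + π_3 = 1.
π_1 = 0.42·π_1 + 0.34·π_2 + 0.4·π_3
π_2 = 0.34·π_1 + 0.34·π_2 + 0.3·π_3
Solving with the normalization constraint gives π = (0.3880, 0.3287, 0.2833).
So the stationary probability of square A is 0.3287.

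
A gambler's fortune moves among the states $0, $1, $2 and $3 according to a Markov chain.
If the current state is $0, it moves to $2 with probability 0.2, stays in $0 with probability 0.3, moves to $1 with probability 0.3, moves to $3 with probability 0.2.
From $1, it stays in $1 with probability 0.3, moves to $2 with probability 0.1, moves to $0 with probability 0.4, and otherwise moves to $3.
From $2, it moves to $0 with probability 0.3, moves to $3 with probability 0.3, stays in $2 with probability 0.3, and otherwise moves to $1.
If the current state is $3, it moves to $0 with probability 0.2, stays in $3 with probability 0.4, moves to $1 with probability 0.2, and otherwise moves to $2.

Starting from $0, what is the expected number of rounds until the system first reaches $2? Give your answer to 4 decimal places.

Let t(s) be the expected number of rounds to first reach $2 from state s, with t($2) = 0. Conditioning on the first round:
t($0) = 1 + 0.3·t($0) + 0.3·t($1) + 0.2·t($3)
t($1) = 1 + 0.4·t($0) + 0.3·t($1) + 0.2·t($3)
t($3) = 1 + 0.2·t($0) + 0.2·t($1) + 0.4·t($3)
Solving: t($0) = 5.7971, t($1) = 6.3768, t($3) = 5.7246.
Expected rounds from $0 to $2: 5.7971.

5.7971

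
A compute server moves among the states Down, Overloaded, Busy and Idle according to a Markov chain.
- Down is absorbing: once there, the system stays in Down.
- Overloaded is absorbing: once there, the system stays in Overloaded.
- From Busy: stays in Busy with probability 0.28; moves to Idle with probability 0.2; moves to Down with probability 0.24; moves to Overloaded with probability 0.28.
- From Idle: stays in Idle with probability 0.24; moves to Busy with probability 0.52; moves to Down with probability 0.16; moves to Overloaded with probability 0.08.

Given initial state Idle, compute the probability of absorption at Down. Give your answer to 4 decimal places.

0.5415

Let h(s) be the probability of absorption at Down starting from transient state s. Then h(Down) = 1 and h(Overloaded) = 0. By first-step analysis:
h(Busy) = 0.24·1 + 0.28·0 + 0.28·h(Busy) + 0.2·h(Idle)
h(Idle) = 0.16·1 + 0.08·0 + 0.52·h(Busy) + 0.24·h(Idle)
Solving: h(Busy) = 0.4838, h(Idle) = 0.5415.
Starting from Idle, the probability is 0.5415.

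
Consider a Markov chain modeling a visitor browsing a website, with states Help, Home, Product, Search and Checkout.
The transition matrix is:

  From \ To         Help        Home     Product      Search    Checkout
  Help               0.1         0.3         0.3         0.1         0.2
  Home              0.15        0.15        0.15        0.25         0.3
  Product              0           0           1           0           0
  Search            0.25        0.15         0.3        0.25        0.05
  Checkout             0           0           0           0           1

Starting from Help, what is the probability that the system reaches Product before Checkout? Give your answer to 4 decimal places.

Let h(s) be the probability of absorption at Product starting from transient state s. Then h(Product) = 1 and h(Checkout) = 0. By first-step analysis:
h(Help) = 0.1·h(Help) + 0.3·h(Home) + 0.3·1 + 0.1·h(Search) + 0.2·0
h(Home) = 0.15·h(Help) + 0.15·h(Home) + 0.15·1 + 0.25·h(Search) + 0.3·0
h(Search) = 0.25·h(Help) + 0.15·h(Home) + 0.3·1 + 0.25·h(Search) + 0.05·0
Solving: h(Help) = 0.5690, h(Home) = 0.4784, h(Search) = 0.6853.
Starting from Help, the probability is 0.5690.

0.5690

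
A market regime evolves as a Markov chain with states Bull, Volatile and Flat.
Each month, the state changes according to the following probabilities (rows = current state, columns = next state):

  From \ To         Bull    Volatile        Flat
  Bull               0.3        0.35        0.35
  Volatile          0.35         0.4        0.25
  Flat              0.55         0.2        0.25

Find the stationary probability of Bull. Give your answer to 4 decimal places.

Let the stationary distribution be π with π = πP and π_1 + π_2 + π_3 = 1.
π_1 = 0.3·π_1 + 0.35·π_2 + 0.55·π_3
π_2 = 0.35·π_1 + 0.4·π_2 + 0.2·π_3
Solving with the normalization constraint gives π = (0.3883, 0.3228, 0.2888).
So the stationary probability of Bull is 0.3883.

0.3883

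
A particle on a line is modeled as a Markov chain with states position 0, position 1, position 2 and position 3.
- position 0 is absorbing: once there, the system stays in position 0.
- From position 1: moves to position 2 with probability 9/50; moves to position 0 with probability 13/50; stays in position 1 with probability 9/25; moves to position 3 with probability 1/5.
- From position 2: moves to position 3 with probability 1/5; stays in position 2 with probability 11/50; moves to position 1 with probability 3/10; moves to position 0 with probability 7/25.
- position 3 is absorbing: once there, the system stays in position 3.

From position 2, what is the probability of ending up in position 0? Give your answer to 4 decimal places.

Let h(s) be the probability of absorption at position 0 starting from transient state s. Then h(position 0) = 1 and h(position 3) = 0. By first-step analysis:
h(position 1) = 0.26·1 + 0.36·h(position 1) + 0.18·h(position 2) + 0.2·0
h(position 2) = 0.28·1 + 0.3·h(position 1) + 0.22·h(position 2) + 0.2·0
Solving: h(position 1) = 0.5687, h(position 2) = 0.5777.
Starting from position 2, the probability is 0.5777.

0.5777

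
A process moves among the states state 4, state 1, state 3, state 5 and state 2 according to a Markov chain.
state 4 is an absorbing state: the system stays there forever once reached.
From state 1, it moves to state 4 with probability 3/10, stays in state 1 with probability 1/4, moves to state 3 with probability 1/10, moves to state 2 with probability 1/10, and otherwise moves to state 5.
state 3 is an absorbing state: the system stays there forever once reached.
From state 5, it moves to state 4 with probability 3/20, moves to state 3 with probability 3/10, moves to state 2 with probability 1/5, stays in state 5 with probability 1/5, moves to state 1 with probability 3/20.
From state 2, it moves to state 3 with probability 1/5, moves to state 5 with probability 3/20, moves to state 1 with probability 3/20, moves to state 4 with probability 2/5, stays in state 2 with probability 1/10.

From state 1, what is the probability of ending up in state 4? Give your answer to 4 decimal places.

Let h(s) be the probability of absorption at state 4 starting from transient state s. Then h(state 4) = 1 and h(state 3) = 0. By first-step analysis:
h(state 1) = 0.3·1 + 0.25·h(state 1) + 0.1·0 + 0.25·h(state 5) + 0.1·h(state 2)
h(state 5) = 0.15·1 + 0.15·h(state 1) + 0.3·0 + 0.2·h(state 5) + 0.2·h(state 2)
h(state 2) = 0.4·1 + 0.15·h(state 1) + 0.2·0 + 0.15·h(state 5) + 0.1·h(state 2)
Solving: h(state 1) = 0.6385, h(state 5) = 0.4643, h(state 2) = 0.6282.
Starting from state 1, the probability is 0.6385.

0.6385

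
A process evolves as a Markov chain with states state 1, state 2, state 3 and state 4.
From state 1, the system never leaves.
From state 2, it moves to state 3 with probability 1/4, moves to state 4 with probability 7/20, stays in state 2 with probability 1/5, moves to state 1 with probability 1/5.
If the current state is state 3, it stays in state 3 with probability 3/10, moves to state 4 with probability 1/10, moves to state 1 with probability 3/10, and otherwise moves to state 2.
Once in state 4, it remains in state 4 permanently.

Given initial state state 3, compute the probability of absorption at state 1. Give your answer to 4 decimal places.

0.6186

Let h(s) be the probability of absorption at state 1 starting from transient state s. Then h(state 1) = 1 and h(state 4) = 0. By first-step analysis:
h(state 2) = 0.2·1 + 0.2·h(state 2) + 0.25·h(state 3) + 0.35·0
h(state 3) = 0.3·1 + 0.3·h(state 2) + 0.3·h(state 3) + 0.1·0
Solving: h(state 2) = 0.4433, h(state 3) = 0.6186.
Starting from state 3, the probability is 0.6186.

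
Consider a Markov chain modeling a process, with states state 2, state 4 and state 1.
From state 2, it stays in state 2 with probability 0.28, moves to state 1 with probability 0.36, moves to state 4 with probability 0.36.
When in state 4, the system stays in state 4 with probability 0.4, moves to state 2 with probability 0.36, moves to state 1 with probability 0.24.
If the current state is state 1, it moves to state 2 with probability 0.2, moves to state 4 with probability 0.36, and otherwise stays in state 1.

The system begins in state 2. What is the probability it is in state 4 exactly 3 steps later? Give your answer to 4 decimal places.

Propagate the distribution vector 3 steps from state 2.
After 0 steps: (1.0000, 0.0000, 0.0000)
After 1 step: (0.2800, 0.3600, 0.3600)
After 2 steps: (0.2800, 0.3744, 0.3456)
After 3 steps: (0.2823, 0.3750, 0.3427)
P(in state 4 after 3 steps) = 0.3750

0.3750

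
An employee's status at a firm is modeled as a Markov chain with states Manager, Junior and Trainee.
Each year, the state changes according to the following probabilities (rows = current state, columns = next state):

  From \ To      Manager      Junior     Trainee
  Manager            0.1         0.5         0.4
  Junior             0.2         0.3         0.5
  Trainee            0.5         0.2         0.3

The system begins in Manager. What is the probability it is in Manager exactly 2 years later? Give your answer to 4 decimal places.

0.3100

Sum over the intermediate state after 1 year:
P = P(Manager→Manager)·P(Manager→Manager) + P(Manager→Junior)·P(Junior→Manager) + P(Manager→Trainee)·P(Trainee→Manager)
  = 0.1×0.1 + 0.5×0.2 + 0.4×0.5
  = 0.0100 + 0.1000 + 0.2000 = 0.3100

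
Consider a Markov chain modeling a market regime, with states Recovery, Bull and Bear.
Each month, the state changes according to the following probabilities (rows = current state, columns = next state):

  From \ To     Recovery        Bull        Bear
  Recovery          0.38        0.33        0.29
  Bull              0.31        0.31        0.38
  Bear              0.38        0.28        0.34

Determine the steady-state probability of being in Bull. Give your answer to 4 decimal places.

0.3071

Let the stationary distribution be π with π = πP and π_1 + π_2 + π_3 = 1.
π_1 = 0.38·π_1 + 0.31·π_2 + 0.38·π_3
π_2 = 0.33·π_1 + 0.31·π_2 + 0.28·π_3
Solving with the normalization constraint gives π = (0.3585, 0.3071, 0.3344).
So the stationary probability of Bull is 0.3071.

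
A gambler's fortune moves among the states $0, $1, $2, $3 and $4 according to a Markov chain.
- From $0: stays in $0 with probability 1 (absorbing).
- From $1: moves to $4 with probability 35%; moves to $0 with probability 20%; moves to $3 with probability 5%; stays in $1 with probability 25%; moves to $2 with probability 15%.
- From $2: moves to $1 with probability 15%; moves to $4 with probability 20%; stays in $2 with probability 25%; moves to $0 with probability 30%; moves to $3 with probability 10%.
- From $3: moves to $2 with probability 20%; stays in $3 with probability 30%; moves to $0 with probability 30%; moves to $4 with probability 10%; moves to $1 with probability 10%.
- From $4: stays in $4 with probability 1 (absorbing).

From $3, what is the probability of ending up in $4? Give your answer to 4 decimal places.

Let h(s) be the probability of absorption at $4 starting from transient state s. Then h($4) = 1 and h($0) = 0. By first-step analysis:
h($1) = 0.2·0 + 0.25·h($1) + 0.15·h($2) + 0.05·h($3) + 0.35·1
h($2) = 0.3·0 + 0.15·h($1) + 0.25·h($2) + 0.1·h($3) + 0.2·1
h($3) = 0.3·0 + 0.1·h($1) + 0.2·h($2) + 0.3·h($3) + 0.1·1
Solving: h($1) = 0.5754, h($2) = 0.4281, h($3) = 0.3474.
Starting from $3, the probability is 0.3474.

0.3474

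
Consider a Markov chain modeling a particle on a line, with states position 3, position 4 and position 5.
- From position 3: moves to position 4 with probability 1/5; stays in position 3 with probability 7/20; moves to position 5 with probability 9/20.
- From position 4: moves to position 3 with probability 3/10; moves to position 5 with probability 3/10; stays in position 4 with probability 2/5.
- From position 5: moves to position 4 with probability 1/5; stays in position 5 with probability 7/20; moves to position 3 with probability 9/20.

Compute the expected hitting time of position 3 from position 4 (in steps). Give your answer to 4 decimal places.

Let t(s) be the expected number of steps to first reach position 3 from state s, with t(position 3) = 0. Conditioning on the first step:
t(position 4) = 1 + 0.4·t(position 4) + 0.3·t(position 5)
t(position 5) = 1 + 0.2·t(position 4) + 0.35·t(position 5)
Solving: t(position 4) = 2.8788, t(position 5) = 2.4242.
Expected steps from position 4 to position 3: 2.8788.

2.8788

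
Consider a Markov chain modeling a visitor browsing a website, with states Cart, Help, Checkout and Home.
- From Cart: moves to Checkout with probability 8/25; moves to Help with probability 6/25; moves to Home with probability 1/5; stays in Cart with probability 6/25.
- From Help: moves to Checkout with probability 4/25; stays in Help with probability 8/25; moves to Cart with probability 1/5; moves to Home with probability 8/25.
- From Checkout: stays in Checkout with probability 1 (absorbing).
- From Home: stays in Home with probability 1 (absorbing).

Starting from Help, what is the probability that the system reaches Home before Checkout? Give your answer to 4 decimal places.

Let h(s) be the probability of absorption at Home starting from transient state s. Then h(Home) = 1 and h(Checkout) = 0. By first-step analysis:
h(Cart) = 0.24·h(Cart) + 0.24·h(Help) + 0.32·0 + 0.2·1
h(Help) = 0.2·h(Cart) + 0.32·h(Help) + 0.16·0 + 0.32·1
Solving: h(Cart) = 0.4539, h(Help) = 0.6041.
Starting from Help, the probability is 0.6041.

0.6041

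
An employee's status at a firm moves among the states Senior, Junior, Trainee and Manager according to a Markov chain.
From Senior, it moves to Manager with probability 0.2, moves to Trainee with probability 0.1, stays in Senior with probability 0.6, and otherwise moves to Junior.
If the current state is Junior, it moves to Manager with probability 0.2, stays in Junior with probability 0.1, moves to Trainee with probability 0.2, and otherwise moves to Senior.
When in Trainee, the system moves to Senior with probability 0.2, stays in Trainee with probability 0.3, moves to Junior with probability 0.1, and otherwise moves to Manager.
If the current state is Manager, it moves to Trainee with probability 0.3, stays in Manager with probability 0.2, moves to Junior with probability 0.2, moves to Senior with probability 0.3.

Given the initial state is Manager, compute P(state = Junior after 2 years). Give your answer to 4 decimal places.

0.1200

Propagate the distribution vector 2 years from Manager.
After 0 years: (0.0000, 0.0000, 0.0000, 1.0000)
After 1 year: (0.3000, 0.2000, 0.3000, 0.2000)
After 2 years: (0.4000, 0.1200, 0.2200, 0.2600)
P(in Junior after 2 years) = 0.1200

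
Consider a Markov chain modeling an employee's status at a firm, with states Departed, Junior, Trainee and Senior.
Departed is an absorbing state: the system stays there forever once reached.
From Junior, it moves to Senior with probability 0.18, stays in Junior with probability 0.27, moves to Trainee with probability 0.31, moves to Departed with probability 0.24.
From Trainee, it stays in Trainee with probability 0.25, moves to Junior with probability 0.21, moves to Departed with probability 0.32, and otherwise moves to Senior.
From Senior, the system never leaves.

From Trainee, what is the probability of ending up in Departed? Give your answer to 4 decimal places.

Let h(s) be the probability of absorption at Departed starting from transient state s. Then h(Departed) = 1 and h(Senior) = 0. By first-step analysis:
h(Junior) = 0.24·1 + 0.27·h(Junior) + 0.31·h(Trainee) + 0.18·0
h(Trainee) = 0.32·1 + 0.21·h(Junior) + 0.25·h(Trainee) + 0.22·0
Solving: h(Junior) = 0.5788, h(Trainee) = 0.5887.
Starting from Trainee, the probability is 0.5887.

0.5887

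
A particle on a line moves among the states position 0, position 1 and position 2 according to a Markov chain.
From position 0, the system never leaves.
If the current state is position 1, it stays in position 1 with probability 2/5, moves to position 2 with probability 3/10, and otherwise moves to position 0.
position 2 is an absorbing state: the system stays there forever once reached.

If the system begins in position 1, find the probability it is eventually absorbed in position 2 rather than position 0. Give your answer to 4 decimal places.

0.5000

Let h(s) be the probability of absorption at position 2 starting from transient state s. Then h(position 2) = 1 and h(position 0) = 0. By first-step analysis:
h(position 1) = 0.3·0 + 0.4·h(position 1) + 0.3·1
Solving: h(position 1) = 0.5000.
Starting from position 1, the probability is 0.5000.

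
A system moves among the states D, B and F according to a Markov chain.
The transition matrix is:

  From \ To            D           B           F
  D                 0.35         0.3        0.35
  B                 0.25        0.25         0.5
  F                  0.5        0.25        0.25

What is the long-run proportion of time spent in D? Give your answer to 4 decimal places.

0.3763

Let the stationary distribution be π with π = πP and π_1 + π_2 + π_3 = 1.
π_1 = 0.35·π_1 + 0.25·π_2 + 0.5·π_3
π_2 = 0.3·π_1 + 0.25·π_2 + 0.25·π_3
Solving with the normalization constraint gives π = (0.3763, 0.2688, 0.3548).
So the stationary probability of D is 0.3763.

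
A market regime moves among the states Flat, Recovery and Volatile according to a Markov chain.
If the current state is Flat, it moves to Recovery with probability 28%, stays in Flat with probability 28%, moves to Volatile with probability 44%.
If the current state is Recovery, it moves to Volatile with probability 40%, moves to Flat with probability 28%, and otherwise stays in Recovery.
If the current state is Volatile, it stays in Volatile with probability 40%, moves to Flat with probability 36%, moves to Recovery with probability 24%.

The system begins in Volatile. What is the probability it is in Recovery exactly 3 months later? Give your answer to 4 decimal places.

0.2744

Propagate the distribution vector 3 months from Volatile.
After 0 months: (0.0000, 0.0000, 1.0000)
After 1 month: (0.3600, 0.2400, 0.4000)
After 2 months: (0.3120, 0.2736, 0.4144)
After 3 months: (0.3132, 0.2744, 0.4125)
P(in Recovery after 3 months) = 0.2744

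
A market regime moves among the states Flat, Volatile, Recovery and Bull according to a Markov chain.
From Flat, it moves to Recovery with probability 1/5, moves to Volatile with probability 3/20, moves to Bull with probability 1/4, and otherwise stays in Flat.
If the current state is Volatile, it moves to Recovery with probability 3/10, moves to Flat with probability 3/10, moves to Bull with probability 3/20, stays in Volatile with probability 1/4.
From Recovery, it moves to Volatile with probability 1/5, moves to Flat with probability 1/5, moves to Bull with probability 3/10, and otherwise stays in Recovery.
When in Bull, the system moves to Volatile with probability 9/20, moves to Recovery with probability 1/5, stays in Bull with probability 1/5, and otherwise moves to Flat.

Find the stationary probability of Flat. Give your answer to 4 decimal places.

Let the stationary distribution be π with π = πP and π_1 + π_2 + π_3 + π_4 = 1.
π_1 = 0.4·π_1 + 0.3·π_2 + 0.2·π_3 + 0.15·π_4
π_2 = 0.15·π_1 + 0.25·π_2 + 0.2·π_3 + 0.45·π_4
π_3 = 0.2·π_1 + 0.3·π_2 + 0.3·π_3 + 0.2·π_4
Solving with the normalization constraint gives π = (0.2679, 0.2558, 0.2506, 0.2257).
So the stationary probability of Flat is 0.2679.

0.2679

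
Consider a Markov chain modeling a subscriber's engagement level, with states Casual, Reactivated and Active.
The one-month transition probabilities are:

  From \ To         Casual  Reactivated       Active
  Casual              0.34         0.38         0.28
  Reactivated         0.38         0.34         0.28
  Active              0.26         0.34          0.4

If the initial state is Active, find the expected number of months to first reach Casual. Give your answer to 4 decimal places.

Let t(s) be the expected number of months to first reach Casual from state s, with t(Casual) = 0. Conditioning on the first month:
t(Reactivated) = 1 + 0.34·t(Reactivated) + 0.28·t(Active)
t(Active) = 1 + 0.34·t(Reactivated) + 0.4·t(Active)
Solving: t(Reactivated) = 2.9255, t(Active) = 3.3245.
Expected months from Active to Casual: 3.3245.

3.3245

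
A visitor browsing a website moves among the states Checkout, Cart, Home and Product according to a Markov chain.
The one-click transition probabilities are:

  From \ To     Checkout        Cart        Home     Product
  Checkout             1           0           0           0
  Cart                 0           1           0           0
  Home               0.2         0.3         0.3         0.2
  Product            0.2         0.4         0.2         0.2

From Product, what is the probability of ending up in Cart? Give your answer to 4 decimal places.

Let h(s) be the probability of absorption at Cart starting from transient state s. Then h(Cart) = 1 and h(Checkout) = 0. By first-step analysis:
h(Home) = 0.2·0 + 0.3·1 + 0.3·h(Home) + 0.2·h(Product)
h(Product) = 0.2·0 + 0.4·1 + 0.2·h(Home) + 0.2·h(Product)
Solving: h(Home) = 0.6154, h(Product) = 0.6538.
Starting from Product, the probability is 0.6538.

0.6538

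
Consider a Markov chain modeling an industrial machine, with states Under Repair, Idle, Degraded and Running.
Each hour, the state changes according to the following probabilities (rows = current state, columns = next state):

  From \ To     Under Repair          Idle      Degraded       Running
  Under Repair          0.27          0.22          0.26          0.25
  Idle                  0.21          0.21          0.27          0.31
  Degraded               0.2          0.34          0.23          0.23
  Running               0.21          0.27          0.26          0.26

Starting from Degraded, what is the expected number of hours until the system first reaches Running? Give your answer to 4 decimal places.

Let t(s) be the expected number of hours to first reach Running from state s, with t(Running) = 0. Conditioning on the first hour:
t(Under Repair) = 1 + 0.27·t(Under Repair) + 0.22·t(Idle) + 0.26·t(Degraded)
t(Idle) = 1 + 0.21·t(Under Repair) + 0.21·t(Idle) + 0.27·t(Degraded)
t(Degraded) = 1 + 0.2·t(Under Repair) + 0.34·t(Idle) + 0.23·t(Degraded)
Solving: t(Under Repair) = 3.8493, t(Idle) = 3.6211, t(Degraded) = 3.8974.
Expected hours from Degraded to Running: 3.8974.

3.8974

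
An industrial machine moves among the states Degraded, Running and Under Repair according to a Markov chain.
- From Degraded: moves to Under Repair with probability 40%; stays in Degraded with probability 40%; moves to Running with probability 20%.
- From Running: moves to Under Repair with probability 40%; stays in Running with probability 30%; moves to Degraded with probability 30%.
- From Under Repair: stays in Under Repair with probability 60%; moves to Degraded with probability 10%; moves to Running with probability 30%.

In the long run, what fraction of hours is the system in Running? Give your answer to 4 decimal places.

Let the stationary distribution be π with π = πP and π_1 + π_2 + π_3 = 1.
π_1 = 0.4·π_1 + 0.3·π_2 + 0.1·π_3
π_2 = 0.2·π_1 + 0.3·π_2 + 0.3·π_3
Solving with the normalization constraint gives π = (0.2222, 0.2778, 0.5000).
So the stationary probability of Running is 0.2778.

0.2778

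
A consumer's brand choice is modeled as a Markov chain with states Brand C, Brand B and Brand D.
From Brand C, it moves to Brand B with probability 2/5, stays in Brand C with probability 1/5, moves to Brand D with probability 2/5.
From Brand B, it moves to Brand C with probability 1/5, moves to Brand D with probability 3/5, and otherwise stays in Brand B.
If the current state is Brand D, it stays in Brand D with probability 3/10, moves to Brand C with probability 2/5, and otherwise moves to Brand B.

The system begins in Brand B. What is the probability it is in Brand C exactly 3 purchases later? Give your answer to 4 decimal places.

Propagate the distribution vector 3 purchases from Brand B.
After 0 purchases: (0.0000, 1.0000, 0.0000)
After 1 purchase: (0.2000, 0.2000, 0.6000)
After 2 purchases: (0.3200, 0.3000, 0.3800)
After 3 purchases: (0.2760, 0.3020, 0.4220)
P(in Brand C after 3 purchases) = 0.2760

0.2760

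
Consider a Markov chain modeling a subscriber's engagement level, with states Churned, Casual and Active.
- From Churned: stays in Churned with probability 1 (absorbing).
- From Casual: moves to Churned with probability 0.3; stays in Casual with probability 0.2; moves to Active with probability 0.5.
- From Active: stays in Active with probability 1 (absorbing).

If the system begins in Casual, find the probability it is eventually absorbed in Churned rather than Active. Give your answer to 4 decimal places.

Let h(s) be the probability of absorption at Churned starting from transient state s. Then h(Churned) = 1 and h(Active) = 0. By first-step analysis:
h(Casual) = 0.3·1 + 0.2·h(Casual) + 0.5·0
Solving: h(Casual) = 0.3750.
Starting from Casual, the probability is 0.3750.

0.3750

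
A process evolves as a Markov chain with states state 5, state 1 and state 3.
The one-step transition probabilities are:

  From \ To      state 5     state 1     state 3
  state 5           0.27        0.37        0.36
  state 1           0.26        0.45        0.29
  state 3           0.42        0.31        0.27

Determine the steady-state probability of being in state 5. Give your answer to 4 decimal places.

Let the stationary distribution be π with π = πP and π_1 + π_2 + π_3 = 1.
π_1 = 0.27·π_1 + 0.26·π_2 + 0.42·π_3
π_2 = 0.37·π_1 + 0.45·π_2 + 0.31·π_3
Solving with the normalization constraint gives π = (0.3120, 0.3822, 0.3057).
So the stationary probability of state 5 is 0.3120.

0.3120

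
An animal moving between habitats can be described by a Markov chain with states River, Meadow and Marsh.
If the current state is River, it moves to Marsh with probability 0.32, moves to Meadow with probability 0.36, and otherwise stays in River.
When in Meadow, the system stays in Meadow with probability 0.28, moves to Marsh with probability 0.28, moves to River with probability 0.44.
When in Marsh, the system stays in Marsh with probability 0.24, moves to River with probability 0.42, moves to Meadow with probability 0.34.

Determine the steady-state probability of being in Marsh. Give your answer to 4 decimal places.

0.2841

Let the stationary distribution be π with π = πP and π_1 + π_2 + π_3 = 1.
π_1 = 0.32·π_1 + 0.44·π_2 + 0.42·π_3
π_2 = 0.36·π_1 + 0.28·π_2 + 0.34·π_3
Solving with the normalization constraint gives π = (0.3878, 0.3281, 0.2841).
So the stationary probability of Marsh is 0.2841.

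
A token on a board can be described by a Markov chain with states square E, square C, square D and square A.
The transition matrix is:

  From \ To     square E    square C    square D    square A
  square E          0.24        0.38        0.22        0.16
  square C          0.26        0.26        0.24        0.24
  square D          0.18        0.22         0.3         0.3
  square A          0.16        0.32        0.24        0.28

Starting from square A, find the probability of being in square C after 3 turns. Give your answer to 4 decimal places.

Propagate the distribution vector 3 turns from square A.
After 0 turns: (0.0000, 0.0000, 0.0000, 1.0000)
After 1 turn: (0.1600, 0.3200, 0.2400, 0.2800)
After 2 turns: (0.2096, 0.2864, 0.2512, 0.2528)
After 3 turns: (0.2104, 0.2903, 0.2509, 0.2484)
P(in square C after 3 turns) = 0.2903

0.2903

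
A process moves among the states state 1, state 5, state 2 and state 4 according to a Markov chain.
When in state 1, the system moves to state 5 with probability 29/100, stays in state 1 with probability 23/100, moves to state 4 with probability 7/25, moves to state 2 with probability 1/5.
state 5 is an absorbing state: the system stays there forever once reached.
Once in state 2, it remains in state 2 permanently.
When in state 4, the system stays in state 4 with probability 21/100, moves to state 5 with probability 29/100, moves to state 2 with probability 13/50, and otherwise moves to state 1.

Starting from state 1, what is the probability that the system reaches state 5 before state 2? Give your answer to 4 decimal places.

0.5735

Let h(s) be the probability of absorption at state 5 starting from transient state s. Then h(state 5) = 1 and h(state 2) = 0. By first-step analysis:
h(state 1) = 0.23·h(state 1) + 0.29·1 + 0.2·0 + 0.28·h(state 4)
h(state 4) = 0.24·h(state 1) + 0.29·1 + 0.26·0 + 0.21·h(state 4)
Solving: h(state 1) = 0.5735, h(state 4) = 0.5413.
Starting from state 1, the probability is 0.5735.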